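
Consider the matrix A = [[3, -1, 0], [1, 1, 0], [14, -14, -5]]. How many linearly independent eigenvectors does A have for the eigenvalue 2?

1

A − 2I = [[1, -1, 0], [1, -1, 0], [14, -14, -7]].
This matrix has rank 2, so its null space has dimension 3 − 2 = 1.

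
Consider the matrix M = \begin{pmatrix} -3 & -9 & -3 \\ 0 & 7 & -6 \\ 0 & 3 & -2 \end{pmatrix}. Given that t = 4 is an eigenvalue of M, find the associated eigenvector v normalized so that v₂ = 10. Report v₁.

M − 4I = [[-7, -9, -3], [0, 3, -6], [0, 3, -6]].
Solving (M − 4I)v = 0 gives the eigenspace spanned by (-15, 10, 5).
With v₂ = 10, v = (-15, 10, 5), so v₁ = -15.

-15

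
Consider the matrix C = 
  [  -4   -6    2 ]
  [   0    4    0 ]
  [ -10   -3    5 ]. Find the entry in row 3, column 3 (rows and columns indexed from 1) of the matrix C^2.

Characteristic polynomial: s^3 - 5s^2 + 4s = s(s - 4)(s - 1), so the eigenvalues are 0, 1, 4.
s=0: eigenvector (1, 0, 2).
s=4: eigenvector (0, 1, 3).
s=1: eigenvector (2, 0, 5).
P = [[1, 0, 2], [0, 1, 0], [2, 3, 5]], D = diag(0, 4, 1), P⁻¹ = [[5, 6, -2], [0, 1, 0], [-2, -3, 1]].
C² = P·diag(0, 16, 1)·P⁻¹ = [[-4, -6, 2], [0, 16, 0], [-10, 33, 5]].
The requested entry is 5.

5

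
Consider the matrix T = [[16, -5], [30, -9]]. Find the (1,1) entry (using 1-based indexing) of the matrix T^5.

23326

Characteristic polynomial: r^2 - 7r + 6 = (r - 6)(r - 1), so the eigenvalues are 1, 6.
r=6: eigenvector (-1, -2).
r=1: eigenvector (1, 3).
P = [[-1, 1], [-2, 3]], D = diag(6, 1), P⁻¹ = [[-3, 1], [-2, 1]].
T⁵ = P·diag(7776, 1)·P⁻¹ = [[23326, -7775], [46650, -15549]].
The requested entry is 23326.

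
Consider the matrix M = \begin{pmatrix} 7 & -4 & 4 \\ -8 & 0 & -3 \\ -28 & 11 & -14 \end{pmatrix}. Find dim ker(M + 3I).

1

M + 3I = [[10, -4, 4], [-8, 3, -3], [-28, 11, -11]].
This matrix has rank 2, so its null space has dimension 3 − 2 = 1.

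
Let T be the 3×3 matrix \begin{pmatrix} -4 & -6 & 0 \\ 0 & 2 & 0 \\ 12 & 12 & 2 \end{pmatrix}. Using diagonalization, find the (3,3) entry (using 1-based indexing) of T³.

Characteristic polynomial: μ^3 - 12μ + 16 = (μ - 2)^2(μ + 4), so the eigenvalues are -4, 2, 2.
μ=2: eigenvector (0, 0, 1).
μ=2: eigenvector (-1, 1, 3).
μ=-4: eigenvector (1, 0, -2).
P = [[0, -1, 1], [0, 1, 0], [1, 3, -2]], D = diag(2, 2, -4), P⁻¹ = [[2, -1, 1], [0, 1, 0], [1, 1, 0]].
T³ = P·diag(8, 8, -64)·P⁻¹ = [[-64, -72, 0], [0, 8, 0], [144, 144, 8]].
The requested entry is 8.

8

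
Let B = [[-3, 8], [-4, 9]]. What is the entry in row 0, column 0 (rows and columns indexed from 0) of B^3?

-123

Characteristic polynomial: r^2 - 6r + 5 = (r - 5)(r - 1), so the eigenvalues are 1, 5.
r=1: eigenvector (2, 1).
r=5: eigenvector (1, 1).
P = [[2, 1], [1, 1]], D = diag(1, 5), P⁻¹ = [[1, -1], [-1, 2]].
B³ = P·diag(1, 125)·P⁻¹ = [[-123, 248], [-124, 249]].
The requested entry is -123.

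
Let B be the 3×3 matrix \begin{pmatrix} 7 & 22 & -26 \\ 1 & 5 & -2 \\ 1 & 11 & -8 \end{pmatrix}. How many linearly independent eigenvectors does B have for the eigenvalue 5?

B − 5I = [[2, 22, -26], [1, 0, -2], [1, 11, -13]].
This matrix has rank 2, so its null space has dimension 3 − 2 = 1.

1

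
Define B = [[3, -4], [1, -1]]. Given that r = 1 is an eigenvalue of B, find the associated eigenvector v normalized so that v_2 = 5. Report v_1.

B − 1I = [[2, -4], [1, -2]].
Solving (B − 1I)v = 0 gives the eigenspace spanned by (10, 5).
With v_2 = 5, v = (10, 5), so v_1 = 10.

10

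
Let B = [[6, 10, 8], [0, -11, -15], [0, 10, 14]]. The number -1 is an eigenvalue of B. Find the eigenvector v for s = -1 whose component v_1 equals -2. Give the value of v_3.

-2

B + 1I = [[7, 10, 8], [0, -10, -15], [0, 10, 15]].
Solving (B + 1I)v = 0 gives the eigenspace spanned by (-2, 3, -2).
With v_1 = -2, v = (-2, 3, -2), so v_3 = -2.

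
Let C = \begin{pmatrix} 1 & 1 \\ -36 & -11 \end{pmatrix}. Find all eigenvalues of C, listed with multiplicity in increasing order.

-5, -5

Characteristic polynomial: p(μ) = μ^2 + 10μ + 25 = (μ + 5)^2.
Roots (with multiplicity): -5, -5.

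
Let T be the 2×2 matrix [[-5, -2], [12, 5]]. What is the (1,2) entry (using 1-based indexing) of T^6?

0

Characteristic polynomial: r^2 - 1 = (r - 1)(r + 1), so the eigenvalues are -1, 1.
r=1: eigenvector (1, -3).
r=-1: eigenvector (1, -2).
P = [[1, 1], [-3, -2]], D = diag(1, -1), P⁻¹ = [[-2, -1], [3, 1]].
T⁶ = P·diag(1, 1)·P⁻¹ = [[1, 0], [0, 1]].
The requested entry is 0.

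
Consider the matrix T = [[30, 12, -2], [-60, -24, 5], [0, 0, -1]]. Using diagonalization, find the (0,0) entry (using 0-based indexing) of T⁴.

6480

Characteristic polynomial: r^3 - 5r^2 - 6r = r(r - 6)(r + 1), so the eigenvalues are -1, 0, 6.
r=-1: eigenvector (2, -5, 1).
r=0: eigenvector (-2, 5, 0).
r=6: eigenvector (1, -2, 0).
P = [[2, -2, 1], [-5, 5, -2], [1, 0, 0]], D = diag(-1, 0, 6), P⁻¹ = [[0, 0, 1], [2, 1, 1], [5, 2, 0]].
T⁴ = P·diag(1, 0, 1296)·P⁻¹ = [[6480, 2592, 2], [-12960, -5184, -5], [0, 0, 1]].
The requested entry is 6480.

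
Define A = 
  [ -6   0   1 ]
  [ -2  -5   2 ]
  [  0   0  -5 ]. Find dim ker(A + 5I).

A + 5I = [[-1, 0, 1], [-2, 0, 2], [0, 0, 0]].
This matrix has rank 1, so its null space has dimension 3 − 1 = 2.

2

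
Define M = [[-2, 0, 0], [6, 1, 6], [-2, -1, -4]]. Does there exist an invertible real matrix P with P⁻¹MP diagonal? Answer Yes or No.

Characteristic polynomial: p(λ) = λ^3 + 5λ^2 + 8λ + 4 = (λ + 1)(λ + 2)^2.
λ = -2 has algebraic multiplicity 2; rank(M + 2I) = 1, so geometric multiplicity = 2.
Every eigenvalue has geometric = algebraic multiplicity, so M is diagonalizable.

Yes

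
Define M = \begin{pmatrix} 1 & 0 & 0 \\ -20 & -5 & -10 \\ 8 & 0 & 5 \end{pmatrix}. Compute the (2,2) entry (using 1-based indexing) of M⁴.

625

Characteristic polynomial: λ^3 - λ^2 - 25λ + 25 = (λ - 5)(λ - 1)(λ + 5), so the eigenvalues are -5, 1, 5.
λ=5: eigenvector (0, -1, 1).
λ=-5: eigenvector (0, 1, 0).
λ=1: eigenvector (1, 0, -2).
P = [[0, 0, 1], [-1, 1, 0], [1, 0, -2]], D = diag(5, -5, 1), P⁻¹ = [[2, 0, 1], [2, 1, 1], [1, 0, 0]].
M⁴ = P·diag(625, 625, 1)·P⁻¹ = [[1, 0, 0], [0, 625, 0], [1248, 0, 625]].
The requested entry is 625.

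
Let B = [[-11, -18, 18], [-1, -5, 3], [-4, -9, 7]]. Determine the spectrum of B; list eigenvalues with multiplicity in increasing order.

Characteristic polynomial: p(r) = r^3 + 9r^2 + 24r + 20 = (r + 2)^2(r + 5).
Roots (with multiplicity): -5, -2, -2.

-5, -2, -2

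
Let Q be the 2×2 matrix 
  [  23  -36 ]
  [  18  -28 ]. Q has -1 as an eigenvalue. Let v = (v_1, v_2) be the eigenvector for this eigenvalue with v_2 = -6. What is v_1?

Q + 1I = [[24, -36], [18, -27]].
Solving (Q + 1I)v = 0 gives the eigenspace spanned by (-9, -6).
With v_2 = -6, v = (-9, -6), so v_1 = -9.

-9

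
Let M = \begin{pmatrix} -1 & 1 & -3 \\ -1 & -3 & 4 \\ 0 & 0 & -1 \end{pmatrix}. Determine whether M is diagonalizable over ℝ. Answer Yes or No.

No

Characteristic polynomial: p(r) = r^3 + 5r^2 + 8r + 4 = (r + 1)(r + 2)^2.
r = -2 has algebraic multiplicity 2; rank(M + 2I) = 2, so geometric multiplicity = 1.
Geometric multiplicity < algebraic multiplicity, so M is not diagonalizable.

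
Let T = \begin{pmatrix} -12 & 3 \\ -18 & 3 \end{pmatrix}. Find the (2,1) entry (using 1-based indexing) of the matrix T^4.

Characteristic polynomial: μ^2 + 9μ + 18 = (μ + 3)(μ + 6), so the eigenvalues are -6, -3.
μ=-3: eigenvector (1, 3).
μ=-6: eigenvector (1, 2).
P = [[1, 1], [3, 2]], D = diag(-3, -6), P⁻¹ = [[-2, 1], [3, -1]].
T⁴ = P·diag(81, 1296)·P⁻¹ = [[3726, -1215], [7290, -2349]].
The requested entry is 7290.

7290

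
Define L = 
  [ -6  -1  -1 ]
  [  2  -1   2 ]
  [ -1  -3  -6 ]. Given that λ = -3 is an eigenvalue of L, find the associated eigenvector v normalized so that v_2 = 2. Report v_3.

L + 3I = [[-3, -1, -1], [2, 2, 2], [-1, -3, -3]].
Solving (L + 3I)v = 0 gives the eigenspace spanned by (0, 2, -2).
With v_2 = 2, v = (0, 2, -2), so v_3 = -2.

-2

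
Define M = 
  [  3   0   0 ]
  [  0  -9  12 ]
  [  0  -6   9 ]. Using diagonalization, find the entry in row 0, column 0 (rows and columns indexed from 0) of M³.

27

Characteristic polynomial: λ^3 - 3λ^2 - 9λ + 27 = (λ - 3)^2(λ + 3), so the eigenvalues are -3, 3, 3.
λ=3: eigenvector (1, 0, 0).
λ=3: eigenvector (0, 1, 1).
λ=-3: eigenvector (0, -2, -1).
P = [[1, 0, 0], [0, 1, -2], [0, 1, -1]], D = diag(3, 3, -3), P⁻¹ = [[1, 0, 0], [0, -1, 2], [0, -1, 1]].
M³ = P·diag(27, 27, -27)·P⁻¹ = [[27, 0, 0], [0, -81, 108], [0, -54, 81]].
The requested entry is 27.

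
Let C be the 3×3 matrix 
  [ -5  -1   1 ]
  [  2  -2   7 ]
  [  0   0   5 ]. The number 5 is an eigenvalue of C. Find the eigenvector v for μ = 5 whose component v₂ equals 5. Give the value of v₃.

C − 5I = [[-10, -1, 1], [2, -7, 7], [0, 0, 0]].
Solving (C − 5I)v = 0 gives the eigenspace spanned by (0, 5, 5).
With v₂ = 5, v = (0, 5, 5), so v₃ = 5.

5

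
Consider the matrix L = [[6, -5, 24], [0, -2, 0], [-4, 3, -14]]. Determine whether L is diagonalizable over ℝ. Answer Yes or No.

Characteristic polynomial: p(s) = s^3 + 10s^2 + 28s + 24 = (s + 2)^2(s + 6).
s = -2 has algebraic multiplicity 2; rank(L + 2I) = 2, so geometric multiplicity = 1.
Geometric multiplicity < algebraic multiplicity, so L is not diagonalizable.

No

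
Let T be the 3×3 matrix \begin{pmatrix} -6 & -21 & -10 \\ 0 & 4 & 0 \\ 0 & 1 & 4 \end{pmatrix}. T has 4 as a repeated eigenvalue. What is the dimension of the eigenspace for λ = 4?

1

T − 4I = [[-10, -21, -10], [0, 0, 0], [0, 1, 0]].
This matrix has rank 2, so its null space has dimension 3 − 2 = 1.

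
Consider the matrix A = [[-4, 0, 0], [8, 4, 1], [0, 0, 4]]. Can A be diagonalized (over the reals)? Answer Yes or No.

No

Characteristic polynomial: p(μ) = μ^3 - 4μ^2 - 16μ + 64 = (μ - 4)^2(μ + 4).
μ = 4 has algebraic multiplicity 2; rank(A − 4I) = 2, so geometric multiplicity = 1.
Geometric multiplicity < algebraic multiplicity, so A is not diagonalizable.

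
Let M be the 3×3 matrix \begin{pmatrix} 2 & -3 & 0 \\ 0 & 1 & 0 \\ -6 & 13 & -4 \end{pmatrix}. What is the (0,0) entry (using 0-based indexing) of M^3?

8

Characteristic polynomial: r^3 + r^2 - 10r + 8 = (r - 2)(r - 1)(r + 4), so the eigenvalues are -4, 1, 2.
r=2: eigenvector (-1, 0, 1).
r=1: eigenvector (3, 1, -1).
r=-4: eigenvector (0, 0, 1).
P = [[-1, 3, 0], [0, 1, 0], [1, -1, 1]], D = diag(2, 1, -4), P⁻¹ = [[-1, 3, 0], [0, 1, 0], [1, -2, 1]].
M³ = P·diag(8, 1, -64)·P⁻¹ = [[8, -21, 0], [0, 1, 0], [-72, 151, -64]].
The requested entry is 8.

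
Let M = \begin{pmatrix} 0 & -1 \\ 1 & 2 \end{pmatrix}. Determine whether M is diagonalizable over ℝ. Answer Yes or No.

No

Characteristic polynomial: p(r) = r^2 - 2r + 1 = (r - 1)^2.
r = 1 has algebraic multiplicity 2; rank(M − 1I) = 1, so geometric multiplicity = 1.
Geometric multiplicity < algebraic multiplicity, so M is not diagonalizable.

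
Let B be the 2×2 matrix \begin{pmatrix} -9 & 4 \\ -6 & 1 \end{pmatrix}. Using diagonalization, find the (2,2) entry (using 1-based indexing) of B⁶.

-29063

Characteristic polynomial: μ^2 + 8μ + 15 = (μ + 3)(μ + 5), so the eigenvalues are -5, -3.
μ=-3: eigenvector (-2, -3).
μ=-5: eigenvector (1, 1).
P = [[-2, 1], [-3, 1]], D = diag(-3, -5), P⁻¹ = [[1, -1], [3, -2]].
B⁶ = P·diag(729, 15625)·P⁻¹ = [[45417, -29792], [44688, -29063]].
The requested entry is -29063.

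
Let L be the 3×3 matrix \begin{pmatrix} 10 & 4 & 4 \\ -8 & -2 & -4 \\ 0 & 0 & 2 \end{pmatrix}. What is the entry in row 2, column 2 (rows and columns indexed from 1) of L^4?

-1264

Characteristic polynomial: t^3 - 10t^2 + 28t - 24 = (t - 6)(t - 2)^2, so the eigenvalues are 2, 2, 6.
t=2: eigenvector (0, -1, 1).
t=6: eigenvector (1, -1, 0).
t=2: eigenvector (1, -2, 0).
P = [[0, 1, 1], [-1, -1, -2], [1, 0, 0]], D = diag(2, 6, 2), P⁻¹ = [[0, 0, 1], [2, 1, 1], [-1, -1, -1]].
L⁴ = P·diag(16, 1296, 16)·P⁻¹ = [[2576, 1280, 1280], [-2560, -1264, -1280], [0, 0, 16]].
The requested entry is -1264.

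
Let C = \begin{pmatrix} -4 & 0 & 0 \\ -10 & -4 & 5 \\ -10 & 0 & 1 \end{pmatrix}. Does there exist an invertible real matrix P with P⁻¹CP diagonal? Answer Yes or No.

Characteristic polynomial: p(λ) = λ^3 + 7λ^2 + 8λ - 16 = (λ - 1)(λ + 4)^2.
λ = -4 has algebraic multiplicity 2; rank(C + 4I) = 1, so geometric multiplicity = 2.
Every eigenvalue has geometric = algebraic multiplicity, so C is diagonalizable.

Yes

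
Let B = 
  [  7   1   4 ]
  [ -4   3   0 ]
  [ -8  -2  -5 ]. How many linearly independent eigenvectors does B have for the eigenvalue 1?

B − 1I = [[6, 1, 4], [-4, 2, 0], [-8, -2, -6]].
This matrix has rank 2, so its null space has dimension 3 − 2 = 1.

1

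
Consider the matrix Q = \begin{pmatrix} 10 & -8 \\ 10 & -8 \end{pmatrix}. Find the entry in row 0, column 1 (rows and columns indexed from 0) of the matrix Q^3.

-32

Characteristic polynomial: s^2 - 2s = s(s - 2), so the eigenvalues are 0, 2.
s=2: eigenvector (1, 1).
s=0: eigenvector (4, 5).
P = [[1, 4], [1, 5]], D = diag(2, 0), P⁻¹ = [[5, -4], [-1, 1]].
Q³ = P·diag(8, 0)·P⁻¹ = [[40, -32], [40, -32]].
The requested entry is -32.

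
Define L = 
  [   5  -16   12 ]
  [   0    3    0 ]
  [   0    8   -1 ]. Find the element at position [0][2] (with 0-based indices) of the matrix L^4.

Characteristic polynomial: μ^3 - 7μ^2 + 7μ + 15 = (μ - 5)(μ - 3)(μ + 1), so the eigenvalues are -1, 3, 5.
μ=5: eigenvector (1, 0, 0).
μ=3: eigenvector (-4, 1, 2).
μ=-1: eigenvector (-2, 0, 1).
P = [[1, -4, -2], [0, 1, 0], [0, 2, 1]], D = diag(5, 3, -1), P⁻¹ = [[1, 0, 2], [0, 1, 0], [0, -2, 1]].
L⁴ = P·diag(625, 81, 1)·P⁻¹ = [[625, -320, 1248], [0, 81, 0], [0, 160, 1]].
The requested entry is 1248.

1248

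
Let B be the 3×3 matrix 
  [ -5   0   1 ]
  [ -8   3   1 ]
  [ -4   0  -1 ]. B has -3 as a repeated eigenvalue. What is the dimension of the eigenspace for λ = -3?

1

B + 3I = [[-2, 0, 1], [-8, 6, 1], [-4, 0, 2]].
This matrix has rank 2, so its null space has dimension 3 − 2 = 1.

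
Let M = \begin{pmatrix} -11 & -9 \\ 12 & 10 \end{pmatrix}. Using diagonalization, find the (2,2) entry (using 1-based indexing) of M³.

28

Characteristic polynomial: r^2 + r - 2 = (r - 1)(r + 2), so the eigenvalues are -2, 1.
r=-2: eigenvector (1, -1).
r=1: eigenvector (-3, 4).
P = [[1, -3], [-1, 4]], D = diag(-2, 1), P⁻¹ = [[4, 3], [1, 1]].
M³ = P·diag(-8, 1)·P⁻¹ = [[-35, -27], [36, 28]].
The requested entry is 28.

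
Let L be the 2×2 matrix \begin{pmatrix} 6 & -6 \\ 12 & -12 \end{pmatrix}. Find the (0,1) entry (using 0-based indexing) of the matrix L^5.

Characteristic polynomial: s^2 + 6s = s(s + 6), so the eigenvalues are -6, 0.
s=-6: eigenvector (1, 2).
s=0: eigenvector (1, 1).
P = [[1, 1], [2, 1]], D = diag(-6, 0), P⁻¹ = [[-1, 1], [2, -1]].
L⁵ = P·diag(-7776, 0)·P⁻¹ = [[7776, -7776], [15552, -15552]].
The requested entry is -7776.

-7776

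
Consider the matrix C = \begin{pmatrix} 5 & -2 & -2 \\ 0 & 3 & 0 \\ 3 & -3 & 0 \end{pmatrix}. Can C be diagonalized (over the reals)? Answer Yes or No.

Yes

Characteristic polynomial: p(μ) = μ^3 - 8μ^2 + 21μ - 18 = (μ - 3)^2(μ - 2).
μ = 3 has algebraic multiplicity 2; rank(C − 3I) = 1, so geometric multiplicity = 2.
Every eigenvalue has geometric = algebraic multiplicity, so C is diagonalizable.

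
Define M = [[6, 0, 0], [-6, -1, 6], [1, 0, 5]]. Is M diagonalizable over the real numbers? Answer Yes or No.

Characteristic polynomial: p(r) = r^3 - 10r^2 + 19r + 30 = (r - 6)(r - 5)(r + 1).
All 3 eigenvalues are distinct, so M is diagonalizable.

Yes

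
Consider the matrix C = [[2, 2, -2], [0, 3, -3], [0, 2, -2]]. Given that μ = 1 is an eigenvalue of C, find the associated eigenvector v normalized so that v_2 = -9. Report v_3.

C − 1I = [[1, 2, -2], [0, 2, -3], [0, 2, -3]].
Solving (C − 1I)v = 0 gives the eigenspace spanned by (6, -9, -6).
With v_2 = -9, v = (6, -9, -6), so v_3 = -6.

-6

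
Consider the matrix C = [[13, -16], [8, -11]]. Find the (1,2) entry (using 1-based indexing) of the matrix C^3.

-304

Characteristic polynomial: r^2 - 2r - 15 = (r - 5)(r + 3), so the eigenvalues are -3, 5.
r=5: eigenvector (2, 1).
r=-3: eigenvector (-1, -1).
P = [[2, -1], [1, -1]], D = diag(5, -3), P⁻¹ = [[1, -1], [1, -2]].
C³ = P·diag(125, -27)·P⁻¹ = [[277, -304], [152, -179]].
The requested entry is -304.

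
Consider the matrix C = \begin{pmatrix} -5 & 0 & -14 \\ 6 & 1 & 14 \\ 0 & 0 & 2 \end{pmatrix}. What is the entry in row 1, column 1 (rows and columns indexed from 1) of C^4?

625

Characteristic polynomial: r^3 + 2r^2 - 13r + 10 = (r - 2)(r - 1)(r + 5), so the eigenvalues are -5, 1, 2.
r=-5: eigenvector (1, -1, 0).
r=1: eigenvector (0, 1, 0).
r=2: eigenvector (-2, 2, 1).
P = [[1, 0, -2], [-1, 1, 2], [0, 0, 1]], D = diag(-5, 1, 2), P⁻¹ = [[1, 0, 2], [1, 1, 0], [0, 0, 1]].
C⁴ = P·diag(625, 1, 16)·P⁻¹ = [[625, 0, 1218], [-624, 1, -1218], [0, 0, 16]].
The requested entry is 625.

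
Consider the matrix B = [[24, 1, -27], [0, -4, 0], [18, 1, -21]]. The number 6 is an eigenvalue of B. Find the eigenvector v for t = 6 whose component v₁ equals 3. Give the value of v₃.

B − 6I = [[18, 1, -27], [0, -10, 0], [18, 1, -27]].
Solving (B − 6I)v = 0 gives the eigenspace spanned by (3, 0, 2).
With v₁ = 3, v = (3, 0, 2), so v₃ = 2.

2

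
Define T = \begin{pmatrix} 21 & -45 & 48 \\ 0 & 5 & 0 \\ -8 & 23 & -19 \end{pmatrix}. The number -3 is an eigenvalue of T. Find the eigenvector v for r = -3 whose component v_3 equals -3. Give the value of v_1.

T + 3I = [[24, -45, 48], [0, 8, 0], [-8, 23, -16]].
Solving (T + 3I)v = 0 gives the eigenspace spanned by (6, 0, -3).
With v_3 = -3, v = (6, 0, -3), so v_1 = 6.

6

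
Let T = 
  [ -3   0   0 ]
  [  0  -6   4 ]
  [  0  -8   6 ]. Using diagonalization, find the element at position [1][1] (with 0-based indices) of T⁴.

Characteristic polynomial: λ^3 + 3λ^2 - 4λ - 12 = (λ - 2)(λ + 2)(λ + 3), so the eigenvalues are -3, -2, 2.
λ=-3: eigenvector (1, 0, 0).
λ=-2: eigenvector (0, 1, 1).
λ=2: eigenvector (0, 1, 2).
P = [[1, 0, 0], [0, 1, 1], [0, 1, 2]], D = diag(-3, -2, 2), P⁻¹ = [[1, 0, 0], [0, 2, -1], [0, -1, 1]].
T⁴ = P·diag(81, 16, 16)·P⁻¹ = [[81, 0, 0], [0, 16, 0], [0, 0, 16]].
The requested entry is 16.

16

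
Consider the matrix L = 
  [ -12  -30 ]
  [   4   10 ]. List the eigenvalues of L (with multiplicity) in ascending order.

-2, 0

Characteristic polynomial: p(s) = s^2 + 2s = s(s + 2).
Roots (with multiplicity): -2, 0.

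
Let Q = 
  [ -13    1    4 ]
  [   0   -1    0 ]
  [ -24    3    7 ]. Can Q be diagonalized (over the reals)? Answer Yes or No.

Characteristic polynomial: p(μ) = μ^3 + 7μ^2 + 11μ + 5 = (μ + 1)^2(μ + 5).
μ = -1 has algebraic multiplicity 2; rank(Q + 1I) = 2, so geometric multiplicity = 1.
Geometric multiplicity < algebraic multiplicity, so Q is not diagonalizable.

No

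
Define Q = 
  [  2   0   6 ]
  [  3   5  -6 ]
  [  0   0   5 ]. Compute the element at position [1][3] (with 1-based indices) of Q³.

234

Characteristic polynomial: μ^3 - 12μ^2 + 45μ - 50 = (μ - 5)^2(μ - 2), so the eigenvalues are 2, 5, 5.
μ=2: eigenvector (1, -1, 0).
μ=5: eigenvector (0, 1, 0).
μ=5: eigenvector (2, 0, 1).
P = [[1, 0, 2], [-1, 1, 0], [0, 0, 1]], D = diag(2, 5, 5), P⁻¹ = [[1, 0, -2], [1, 1, -2], [0, 0, 1]].
Q³ = P·diag(8, 125, 125)·P⁻¹ = [[8, 0, 234], [117, 125, -234], [0, 0, 125]].
The requested entry is 234.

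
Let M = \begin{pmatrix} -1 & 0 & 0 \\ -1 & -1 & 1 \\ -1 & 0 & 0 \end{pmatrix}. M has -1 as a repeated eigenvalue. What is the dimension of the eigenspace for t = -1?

M + 1I = [[0, 0, 0], [-1, 0, 1], [-1, 0, 1]].
This matrix has rank 1, so its null space has dimension 3 − 1 = 2.

2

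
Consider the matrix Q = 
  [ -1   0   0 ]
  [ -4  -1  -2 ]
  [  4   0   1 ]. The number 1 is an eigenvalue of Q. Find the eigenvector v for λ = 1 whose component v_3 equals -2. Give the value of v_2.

2

Q − 1I = [[-2, 0, 0], [-4, -2, -2], [4, 0, 0]].
Solving (Q − 1I)v = 0 gives the eigenspace spanned by (0, 2, -2).
With v_3 = -2, v = (0, 2, -2), so v_2 = 2.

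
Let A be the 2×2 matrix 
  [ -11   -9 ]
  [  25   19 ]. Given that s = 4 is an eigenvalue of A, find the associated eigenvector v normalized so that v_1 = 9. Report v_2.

-15

A − 4I = [[-15, -9], [25, 15]].
Solving (A − 4I)v = 0 gives the eigenspace spanned by (9, -15).
With v_1 = 9, v = (9, -15), so v_2 = -15.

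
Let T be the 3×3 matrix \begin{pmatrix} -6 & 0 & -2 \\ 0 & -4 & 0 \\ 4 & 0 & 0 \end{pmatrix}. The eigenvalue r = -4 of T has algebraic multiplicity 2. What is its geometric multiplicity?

T + 4I = [[-2, 0, -2], [0, 0, 0], [4, 0, 4]].
This matrix has rank 1, so its null space has dimension 3 − 1 = 2.

2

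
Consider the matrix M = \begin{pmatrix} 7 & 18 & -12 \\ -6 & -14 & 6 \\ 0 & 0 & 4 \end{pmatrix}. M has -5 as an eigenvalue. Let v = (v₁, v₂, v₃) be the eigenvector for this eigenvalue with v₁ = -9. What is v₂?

M + 5I = [[12, 18, -12], [-6, -9, 6], [0, 0, 9]].
Solving (M + 5I)v = 0 gives the eigenspace spanned by (-9, 6, 0).
With v₁ = -9, v = (-9, 6, 0), so v₂ = 6.

6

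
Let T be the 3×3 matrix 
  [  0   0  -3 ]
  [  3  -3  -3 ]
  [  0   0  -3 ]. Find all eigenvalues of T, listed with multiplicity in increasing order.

Characteristic polynomial: p(λ) = λ^3 + 6λ^2 + 9λ = λ(λ + 3)^2.
Roots (with multiplicity): -3, -3, 0.

-3, -3, 0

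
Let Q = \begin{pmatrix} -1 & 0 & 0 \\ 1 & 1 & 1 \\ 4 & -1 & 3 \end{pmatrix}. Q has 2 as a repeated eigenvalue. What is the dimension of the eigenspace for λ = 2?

Q − 2I = [[-3, 0, 0], [1, -1, 1], [4, -1, 1]].
This matrix has rank 2, so its null space has dimension 3 − 2 = 1.

1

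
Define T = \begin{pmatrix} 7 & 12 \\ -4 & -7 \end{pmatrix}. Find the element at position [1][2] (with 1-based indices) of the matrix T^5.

12

Characteristic polynomial: μ^2 - 1 = (μ - 1)(μ + 1), so the eigenvalues are -1, 1.
μ=-1: eigenvector (-3, 2).
μ=1: eigenvector (-2, 1).
P = [[-3, -2], [2, 1]], D = diag(-1, 1), P⁻¹ = [[1, 2], [-2, -3]].
T⁵ = P·diag(-1, 1)·P⁻¹ = [[7, 12], [-4, -7]].
The requested entry is 12.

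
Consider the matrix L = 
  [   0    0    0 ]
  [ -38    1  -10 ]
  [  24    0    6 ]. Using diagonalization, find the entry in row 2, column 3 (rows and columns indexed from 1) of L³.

-430

Characteristic polynomial: r^3 - 7r^2 + 6r = r(r - 6)(r - 1), so the eigenvalues are 0, 1, 6.
r=0: eigenvector (1, -2, -4).
r=1: eigenvector (0, 1, 0).
r=6: eigenvector (0, -2, 1).
P = [[1, 0, 0], [-2, 1, -2], [-4, 0, 1]], D = diag(0, 1, 6), P⁻¹ = [[1, 0, 0], [10, 1, 2], [4, 0, 1]].
L³ = P·diag(0, 1, 216)·P⁻¹ = [[0, 0, 0], [-1718, 1, -430], [864, 0, 216]].
The requested entry is -430.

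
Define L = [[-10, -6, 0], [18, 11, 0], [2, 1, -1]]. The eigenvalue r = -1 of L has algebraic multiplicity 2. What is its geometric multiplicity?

L + 1I = [[-9, -6, 0], [18, 12, 0], [2, 1, 0]].
This matrix has rank 2, so its null space has dimension 3 − 2 = 1.

1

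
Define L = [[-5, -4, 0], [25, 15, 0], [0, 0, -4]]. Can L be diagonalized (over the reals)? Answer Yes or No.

No

Characteristic polynomial: p(μ) = μ^3 - 6μ^2 - 15μ + 100 = (μ - 5)^2(μ + 4).
μ = 5 has algebraic multiplicity 2; rank(L − 5I) = 2, so geometric multiplicity = 1.
Geometric multiplicity < algebraic multiplicity, so L is not diagonalizable.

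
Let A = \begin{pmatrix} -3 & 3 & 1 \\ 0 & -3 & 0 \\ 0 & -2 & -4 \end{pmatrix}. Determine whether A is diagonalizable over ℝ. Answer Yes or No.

No

Characteristic polynomial: p(μ) = μ^3 + 10μ^2 + 33μ + 36 = (μ + 3)^2(μ + 4).
μ = -3 has algebraic multiplicity 2; rank(A + 3I) = 2, so geometric multiplicity = 1.
Geometric multiplicity < algebraic multiplicity, so A is not diagonalizable.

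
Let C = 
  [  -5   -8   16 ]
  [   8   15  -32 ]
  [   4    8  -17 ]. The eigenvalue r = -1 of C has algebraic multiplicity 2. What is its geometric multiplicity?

C + 1I = [[-4, -8, 16], [8, 16, -32], [4, 8, -16]].
This matrix has rank 1, so its null space has dimension 3 − 1 = 2.

2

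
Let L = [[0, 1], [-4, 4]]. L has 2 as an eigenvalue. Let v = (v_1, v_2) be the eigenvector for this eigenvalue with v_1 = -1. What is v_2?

-2

L − 2I = [[-2, 1], [-4, 2]].
Solving (L − 2I)v = 0 gives the eigenspace spanned by (-1, -2).
With v_1 = -1, v = (-1, -2), so v_2 = -2.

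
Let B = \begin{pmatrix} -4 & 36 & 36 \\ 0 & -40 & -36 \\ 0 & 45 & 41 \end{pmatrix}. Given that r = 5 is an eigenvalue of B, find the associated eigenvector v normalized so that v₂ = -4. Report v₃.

5

B − 5I = [[-9, 36, 36], [0, -45, -36], [0, 45, 36]].
Solving (B − 5I)v = 0 gives the eigenspace spanned by (4, -4, 5).
With v₂ = -4, v = (4, -4, 5), so v₃ = 5.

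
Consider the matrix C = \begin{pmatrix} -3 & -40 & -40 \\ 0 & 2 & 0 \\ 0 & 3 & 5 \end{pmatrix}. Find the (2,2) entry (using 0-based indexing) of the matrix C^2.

Characteristic polynomial: λ^3 - 4λ^2 - 11λ + 30 = (λ - 5)(λ - 2)(λ + 3), so the eigenvalues are -3, 2, 5.
λ=-3: eigenvector (1, 0, 0).
λ=5: eigenvector (-5, 0, 1).
λ=2: eigenvector (0, 1, -1).
P = [[1, -5, 0], [0, 0, 1], [0, 1, -1]], D = diag(-3, 5, 2), P⁻¹ = [[1, 5, 5], [0, 1, 1], [0, 1, 0]].
C² = P·diag(9, 25, 4)·P⁻¹ = [[9, -80, -80], [0, 4, 0], [0, 21, 25]].
The requested entry is 25.

25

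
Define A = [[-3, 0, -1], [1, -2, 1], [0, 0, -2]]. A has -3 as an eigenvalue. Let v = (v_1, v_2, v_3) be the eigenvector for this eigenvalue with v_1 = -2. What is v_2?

A + 3I = [[0, 0, -1], [1, 1, 1], [0, 0, 1]].
Solving (A + 3I)v = 0 gives the eigenspace spanned by (-2, 2, 0).
With v_1 = -2, v = (-2, 2, 0), so v_2 = 2.

2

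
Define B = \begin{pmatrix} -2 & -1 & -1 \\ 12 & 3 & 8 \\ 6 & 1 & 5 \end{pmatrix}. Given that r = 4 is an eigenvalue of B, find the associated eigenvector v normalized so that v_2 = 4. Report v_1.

B − 4I = [[-6, -1, -1], [12, -1, 8], [6, 1, 1]].
Solving (B − 4I)v = 0 gives the eigenspace spanned by (-1, 4, 2).
With v_2 = 4, v = (-1, 4, 2), so v_1 = -1.

-1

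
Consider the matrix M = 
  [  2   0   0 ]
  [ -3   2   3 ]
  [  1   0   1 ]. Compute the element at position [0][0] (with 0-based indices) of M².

Characteristic polynomial: μ^3 - 5μ^2 + 8μ - 4 = (μ - 2)^2(μ - 1), so the eigenvalues are 1, 2, 2.
μ=2: eigenvector (1, -2, 1).
μ=2: eigenvector (0, 1, 0).
μ=1: eigenvector (0, -3, 1).
P = [[1, 0, 0], [-2, 1, -3], [1, 0, 1]], D = diag(2, 2, 1), P⁻¹ = [[1, 0, 0], [-1, 1, 3], [-1, 0, 1]].
M² = P·diag(4, 4, 1)·P⁻¹ = [[4, 0, 0], [-9, 4, 9], [3, 0, 1]].
The requested entry is 4.

4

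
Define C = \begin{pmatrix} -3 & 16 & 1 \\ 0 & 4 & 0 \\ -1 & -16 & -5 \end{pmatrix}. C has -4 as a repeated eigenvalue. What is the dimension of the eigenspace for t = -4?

1

C + 4I = [[1, 16, 1], [0, 8, 0], [-1, -16, -1]].
This matrix has rank 2, so its null space has dimension 3 − 2 = 1.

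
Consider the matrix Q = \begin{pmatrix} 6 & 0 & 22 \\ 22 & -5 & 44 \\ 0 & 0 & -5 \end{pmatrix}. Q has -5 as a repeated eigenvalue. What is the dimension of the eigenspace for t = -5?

2

Q + 5I = [[11, 0, 22], [22, 0, 44], [0, 0, 0]].
This matrix has rank 1, so its null space has dimension 3 − 1 = 2.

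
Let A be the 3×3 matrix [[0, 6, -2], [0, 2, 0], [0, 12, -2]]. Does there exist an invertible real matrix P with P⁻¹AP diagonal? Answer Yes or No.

Yes

Characteristic polynomial: p(μ) = μ^3 - 4μ = μ(μ - 2)(μ + 2).
All 3 eigenvalues are distinct, so A is diagonalizable.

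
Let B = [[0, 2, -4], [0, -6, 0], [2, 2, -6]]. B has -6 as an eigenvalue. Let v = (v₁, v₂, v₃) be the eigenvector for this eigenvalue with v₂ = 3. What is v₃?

B + 6I = [[6, 2, -4], [0, 0, 0], [2, 2, 0]].
Solving (B + 6I)v = 0 gives the eigenspace spanned by (-3, 3, -3).
With v₂ = 3, v = (-3, 3, -3), so v₃ = -3.

-3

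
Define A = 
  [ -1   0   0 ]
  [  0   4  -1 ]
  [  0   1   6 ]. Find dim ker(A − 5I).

A − 5I = [[-6, 0, 0], [0, -1, -1], [0, 1, 1]].
This matrix has rank 2, so its null space has dimension 3 − 2 = 1.

1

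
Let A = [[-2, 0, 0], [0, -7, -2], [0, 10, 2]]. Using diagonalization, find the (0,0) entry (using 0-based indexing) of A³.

-8

Characteristic polynomial: t^3 + 7t^2 + 16t + 12 = (t + 2)^2(t + 3), so the eigenvalues are -3, -2, -2.
t=-2: eigenvector (1, 0, 0).
t=-2: eigenvector (-2, -2, 5).
t=-3: eigenvector (0, 1, -2).
P = [[1, -2, 0], [0, -2, 1], [0, 5, -2]], D = diag(-2, -2, -3), P⁻¹ = [[1, 4, 2], [0, 2, 1], [0, 5, 2]].
A³ = P·diag(-8, -8, -27)·P⁻¹ = [[-8, 0, 0], [0, -103, -38], [0, 190, 68]].
The requested entry is -8.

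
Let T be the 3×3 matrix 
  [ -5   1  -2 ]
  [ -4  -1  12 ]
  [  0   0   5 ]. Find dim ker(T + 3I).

1

T + 3I = [[-2, 1, -2], [-4, 2, 12], [0, 0, 8]].
This matrix has rank 2, so its null space has dimension 3 − 2 = 1.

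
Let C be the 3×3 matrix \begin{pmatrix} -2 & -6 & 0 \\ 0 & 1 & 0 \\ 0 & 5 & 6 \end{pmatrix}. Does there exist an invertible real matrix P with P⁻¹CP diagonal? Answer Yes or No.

Characteristic polynomial: p(r) = r^3 - 5r^2 - 8r + 12 = (r - 6)(r - 1)(r + 2).
All 3 eigenvalues are distinct, so C is diagonalizable.

Yes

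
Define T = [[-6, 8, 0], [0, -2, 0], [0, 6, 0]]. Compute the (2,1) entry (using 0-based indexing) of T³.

Characteristic polynomial: r^3 + 8r^2 + 12r = r(r + 2)(r + 6), so the eigenvalues are -6, -2, 0.
r=-6: eigenvector (1, 0, 0).
r=0: eigenvector (0, 0, 1).
r=-2: eigenvector (2, 1, -3).
P = [[1, 0, 2], [0, 0, 1], [0, 1, -3]], D = diag(-6, 0, -2), P⁻¹ = [[1, -2, 0], [0, 3, 1], [0, 1, 0]].
T³ = P·diag(-216, 0, -8)·P⁻¹ = [[-216, 416, 0], [0, -8, 0], [0, 24, 0]].
The requested entry is 24.

24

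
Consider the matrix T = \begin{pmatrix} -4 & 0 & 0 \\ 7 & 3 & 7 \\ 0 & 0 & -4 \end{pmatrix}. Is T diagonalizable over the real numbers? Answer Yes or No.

Yes

Characteristic polynomial: p(μ) = μ^3 + 5μ^2 - 8μ - 48 = (μ - 3)(μ + 4)^2.
μ = -4 has algebraic multiplicity 2; rank(T + 4I) = 1, so geometric multiplicity = 2.
Every eigenvalue has geometric = algebraic multiplicity, so T is diagonalizable.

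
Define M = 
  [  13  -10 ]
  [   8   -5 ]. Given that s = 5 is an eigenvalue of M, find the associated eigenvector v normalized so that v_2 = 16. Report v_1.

M − 5I = [[8, -10], [8, -10]].
Solving (M − 5I)v = 0 gives the eigenspace spanned by (20, 16).
With v_2 = 16, v = (20, 16), so v_1 = 20.

20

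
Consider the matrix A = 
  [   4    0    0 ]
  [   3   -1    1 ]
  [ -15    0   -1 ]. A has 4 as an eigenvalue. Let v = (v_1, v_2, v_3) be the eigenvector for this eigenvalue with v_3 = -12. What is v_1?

4

A − 4I = [[0, 0, 0], [3, -5, 1], [-15, 0, -5]].
Solving (A − 4I)v = 0 gives the eigenspace spanned by (4, 0, -12).
With v_3 = -12, v = (4, 0, -12), so v_1 = 4.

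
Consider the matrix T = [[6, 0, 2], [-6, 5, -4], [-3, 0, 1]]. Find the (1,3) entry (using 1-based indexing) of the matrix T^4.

Characteristic polynomial: s^3 - 12s^2 + 47s - 60 = (s - 5)(s - 4)(s - 3), so the eigenvalues are 3, 4, 5.
s=4: eigenvector (1, 2, -1).
s=5: eigenvector (0, 1, 0).
s=3: eigenvector (-2, 0, 3).
P = [[1, 0, -2], [2, 1, 0], [-1, 0, 3]], D = diag(4, 5, 3), P⁻¹ = [[3, 0, 2], [-6, 1, -4], [1, 0, 1]].
T⁴ = P·diag(256, 625, 81)·P⁻¹ = [[606, 0, 350], [-2214, 625, -1476], [-525, 0, -269]].
The requested entry is 350.

350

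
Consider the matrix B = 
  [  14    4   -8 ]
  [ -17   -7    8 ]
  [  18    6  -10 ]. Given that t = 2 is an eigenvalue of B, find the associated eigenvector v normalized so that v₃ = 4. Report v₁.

4

B − 2I = [[12, 4, -8], [-17, -9, 8], [18, 6, -12]].
Solving (B − 2I)v = 0 gives the eigenspace spanned by (4, -4, 4).
With v₃ = 4, v = (4, -4, 4), so v₁ = 4.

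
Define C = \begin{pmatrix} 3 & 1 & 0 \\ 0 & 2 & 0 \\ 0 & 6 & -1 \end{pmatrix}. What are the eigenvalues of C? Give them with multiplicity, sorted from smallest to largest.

Characteristic polynomial: p(λ) = λ^3 - 4λ^2 + λ + 6 = (λ - 3)(λ - 2)(λ + 1).
Roots (with multiplicity): -1, 2, 3.

-1, 2, 3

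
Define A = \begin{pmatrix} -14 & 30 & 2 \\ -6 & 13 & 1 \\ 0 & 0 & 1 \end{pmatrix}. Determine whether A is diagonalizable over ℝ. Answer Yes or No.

Characteristic polynomial: p(r) = r^3 - 3r + 2 = (r - 1)^2(r + 2).
r = 1 has algebraic multiplicity 2; rank(A − 1I) = 2, so geometric multiplicity = 1.
Geometric multiplicity < algebraic multiplicity, so A is not diagonalizable.

No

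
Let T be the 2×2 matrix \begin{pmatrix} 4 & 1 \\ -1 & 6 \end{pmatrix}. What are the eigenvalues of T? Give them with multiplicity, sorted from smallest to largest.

Characteristic polynomial: p(λ) = λ^2 - 10λ + 25 = (λ - 5)^2.
Roots (with multiplicity): 5, 5.

5, 5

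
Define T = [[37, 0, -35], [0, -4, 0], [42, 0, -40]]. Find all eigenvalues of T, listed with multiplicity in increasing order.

-5, -4, 2

Characteristic polynomial: p(s) = s^3 + 7s^2 + 2s - 40 = (s - 2)(s + 4)(s + 5).
Roots (with multiplicity): -5, -4, 2.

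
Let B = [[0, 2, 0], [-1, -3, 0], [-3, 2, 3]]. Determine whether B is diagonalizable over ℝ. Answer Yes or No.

Yes

Characteristic polynomial: p(t) = t^3 - 7t - 6 = (t - 3)(t + 1)(t + 2).
All 3 eigenvalues are distinct, so B is diagonalizable.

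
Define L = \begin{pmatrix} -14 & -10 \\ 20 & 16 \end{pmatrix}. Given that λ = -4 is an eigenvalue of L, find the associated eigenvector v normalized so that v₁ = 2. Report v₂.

L + 4I = [[-10, -10], [20, 20]].
Solving (L + 4I)v = 0 gives the eigenspace spanned by (2, -2).
With v₁ = 2, v = (2, -2), so v₂ = -2.

-2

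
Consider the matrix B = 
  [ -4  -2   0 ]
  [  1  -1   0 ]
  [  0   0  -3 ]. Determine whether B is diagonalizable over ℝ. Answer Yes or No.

Characteristic polynomial: p(λ) = λ^3 + 8λ^2 + 21λ + 18 = (λ + 2)(λ + 3)^2.
λ = -3 has algebraic multiplicity 2; rank(B + 3I) = 1, so geometric multiplicity = 2.
Every eigenvalue has geometric = algebraic multiplicity, so B is diagonalizable.

Yes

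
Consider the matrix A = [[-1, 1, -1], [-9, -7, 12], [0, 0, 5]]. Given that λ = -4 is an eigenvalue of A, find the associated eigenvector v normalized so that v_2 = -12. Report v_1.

4

A + 4I = [[3, 1, -1], [-9, -3, 12], [0, 0, 9]].
Solving (A + 4I)v = 0 gives the eigenspace spanned by (4, -12, 0).
With v_2 = -12, v = (4, -12, 0), so v_1 = 4.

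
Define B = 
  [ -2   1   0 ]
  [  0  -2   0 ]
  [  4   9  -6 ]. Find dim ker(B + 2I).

1

B + 2I = [[0, 1, 0], [0, 0, 0], [4, 9, -4]].
This matrix has rank 2, so its null space has dimension 3 − 2 = 1.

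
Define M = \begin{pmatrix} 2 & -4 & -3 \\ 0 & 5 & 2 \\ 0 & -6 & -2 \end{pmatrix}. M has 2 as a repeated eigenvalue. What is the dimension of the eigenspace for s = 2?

M − 2I = [[0, -4, -3], [0, 3, 2], [0, -6, -4]].
This matrix has rank 2, so its null space has dimension 3 − 2 = 1.

1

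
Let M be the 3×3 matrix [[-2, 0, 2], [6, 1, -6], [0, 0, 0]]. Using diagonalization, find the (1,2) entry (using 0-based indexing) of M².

Characteristic polynomial: t^3 + t^2 - 2t = t(t - 1)(t + 2), so the eigenvalues are -2, 0, 1.
t=-2: eigenvector (1, -2, 0).
t=1: eigenvector (0, 1, 0).
t=0: eigenvector (1, 0, 1).
P = [[1, 0, 1], [-2, 1, 0], [0, 0, 1]], D = diag(-2, 1, 0), P⁻¹ = [[1, 0, -1], [2, 1, -2], [0, 0, 1]].
M² = P·diag(4, 1, 0)·P⁻¹ = [[4, 0, -4], [-6, 1, 6], [0, 0, 0]].
The requested entry is 6.

6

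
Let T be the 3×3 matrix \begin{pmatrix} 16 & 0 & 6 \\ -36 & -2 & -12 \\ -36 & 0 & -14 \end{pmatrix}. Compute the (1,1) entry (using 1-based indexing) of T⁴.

736

Characteristic polynomial: λ^3 - 12λ - 16 = (λ - 4)(λ + 2)^2, so the eigenvalues are -2, -2, 4.
λ=-2: eigenvector (0, 1, 0).
λ=4: eigenvector (1, -2, -2).
λ=-2: eigenvector (-1, 2, 3).
P = [[0, 1, -1], [1, -2, 2], [0, -2, 3]], D = diag(-2, 4, -2), P⁻¹ = [[2, 1, 0], [3, 0, 1], [2, 0, 1]].
T⁴ = P·diag(16, 256, 16)·P⁻¹ = [[736, 0, 240], [-1440, 16, -480], [-1440, 0, -464]].
The requested entry is 736.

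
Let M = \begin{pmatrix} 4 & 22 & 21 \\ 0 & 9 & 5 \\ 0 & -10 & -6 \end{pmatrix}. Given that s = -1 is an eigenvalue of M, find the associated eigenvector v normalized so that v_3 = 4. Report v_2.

M + 1I = [[5, 22, 21], [0, 10, 5], [0, -10, -5]].
Solving (M + 1I)v = 0 gives the eigenspace spanned by (-8, -2, 4).
With v_3 = 4, v = (-8, -2, 4), so v_2 = -2.

-2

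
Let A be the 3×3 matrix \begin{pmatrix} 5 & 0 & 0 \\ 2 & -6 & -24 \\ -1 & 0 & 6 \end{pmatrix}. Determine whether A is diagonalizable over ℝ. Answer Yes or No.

Characteristic polynomial: p(μ) = μ^3 - 5μ^2 - 36μ + 180 = (μ - 6)(μ - 5)(μ + 6).
All 3 eigenvalues are distinct, so A is diagonalizable.

Yes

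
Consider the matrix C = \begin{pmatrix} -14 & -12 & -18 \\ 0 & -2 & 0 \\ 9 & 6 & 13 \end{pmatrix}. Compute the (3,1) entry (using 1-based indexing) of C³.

Characteristic polynomial: μ^3 + 3μ^2 - 18μ - 40 = (μ - 4)(μ + 2)(μ + 5), so the eigenvalues are -5, -2, 4.
μ=-5: eigenvector (2, 0, -1).
μ=-2: eigenvector (-4, 1, 2).
μ=4: eigenvector (-1, 0, 1).
P = [[2, -4, -1], [0, 1, 0], [-1, 2, 1]], D = diag(-5, -2, 4), P⁻¹ = [[1, 2, 1], [0, 1, 0], [1, 0, 2]].
C³ = P·diag(-125, -8, 64)·P⁻¹ = [[-314, -468, -378], [0, -8, 0], [189, 234, 253]].
The requested entry is 189.

189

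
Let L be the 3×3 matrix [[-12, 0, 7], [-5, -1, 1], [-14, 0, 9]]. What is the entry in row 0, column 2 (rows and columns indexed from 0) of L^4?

-609

Characteristic polynomial: t^3 + 4t^2 - 7t - 10 = (t - 2)(t + 1)(t + 5), so the eigenvalues are -5, -1, 2.
t=2: eigenvector (-1, 1, -2).
t=-5: eigenvector (1, 1, 1).
t=-1: eigenvector (0, 1, 0).
P = [[-1, 1, 0], [1, 1, 1], [-2, 1, 0]], D = diag(2, -5, -1), P⁻¹ = [[1, 0, -1], [2, 0, -1], [-3, 1, 2]].
L⁴ = P·diag(16, 625, 1)·P⁻¹ = [[1234, 0, -609], [1263, 1, -639], [1218, 0, -593]].
The requested entry is -609.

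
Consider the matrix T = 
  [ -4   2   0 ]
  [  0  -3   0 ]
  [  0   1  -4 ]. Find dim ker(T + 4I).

T + 4I = [[0, 2, 0], [0, 1, 0], [0, 1, 0]].
This matrix has rank 1, so its null space has dimension 3 − 1 = 2.

2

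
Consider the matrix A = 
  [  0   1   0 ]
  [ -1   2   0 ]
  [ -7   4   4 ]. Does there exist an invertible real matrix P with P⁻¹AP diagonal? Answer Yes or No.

No

Characteristic polynomial: p(t) = t^3 - 6t^2 + 9t - 4 = (t - 4)(t - 1)^2.
t = 1 has algebraic multiplicity 2; rank(A − 1I) = 2, so geometric multiplicity = 1.
Geometric multiplicity < algebraic multiplicity, so A is not diagonalizable.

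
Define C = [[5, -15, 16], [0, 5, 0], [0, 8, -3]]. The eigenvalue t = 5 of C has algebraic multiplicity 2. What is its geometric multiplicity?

C − 5I = [[0, -15, 16], [0, 0, 0], [0, 8, -8]].
This matrix has rank 2, so its null space has dimension 3 − 2 = 1.

1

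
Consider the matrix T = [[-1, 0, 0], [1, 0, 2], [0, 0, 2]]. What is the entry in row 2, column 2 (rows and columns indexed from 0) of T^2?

Characteristic polynomial: λ^3 - λ^2 - 2λ = λ(λ - 2)(λ + 1), so the eigenvalues are -1, 0, 2.
λ=0: eigenvector (0, 1, 0).
λ=-1: eigenvector (1, -1, 0).
λ=2: eigenvector (0, 1, 1).
P = [[0, 1, 0], [1, -1, 1], [0, 0, 1]], D = diag(0, -1, 2), P⁻¹ = [[1, 1, -1], [1, 0, 0], [0, 0, 1]].
T² = P·diag(0, 1, 4)·P⁻¹ = [[1, 0, 0], [-1, 0, 4], [0, 0, 4]].
The requested entry is 4.

4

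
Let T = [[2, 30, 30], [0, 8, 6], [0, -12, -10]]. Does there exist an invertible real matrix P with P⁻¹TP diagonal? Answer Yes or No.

Characteristic polynomial: p(λ) = λ^3 - 12λ + 16 = (λ - 2)^2(λ + 4).
λ = 2 has algebraic multiplicity 2; rank(T − 2I) = 1, so geometric multiplicity = 2.
Every eigenvalue has geometric = algebraic multiplicity, so T is diagonalizable.

Yes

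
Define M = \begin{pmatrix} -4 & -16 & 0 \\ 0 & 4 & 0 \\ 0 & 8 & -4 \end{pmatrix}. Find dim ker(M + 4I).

2

M + 4I = [[0, -16, 0], [0, 8, 0], [0, 8, 0]].
This matrix has rank 1, so its null space has dimension 3 − 1 = 2.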